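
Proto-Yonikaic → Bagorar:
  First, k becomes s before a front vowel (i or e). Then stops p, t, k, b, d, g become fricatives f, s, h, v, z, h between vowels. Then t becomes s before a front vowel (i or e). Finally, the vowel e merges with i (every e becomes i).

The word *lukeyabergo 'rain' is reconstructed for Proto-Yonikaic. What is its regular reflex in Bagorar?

lusiyavirgo

Bagorar: *lukeyabergo > luseyabergo > luseyavergo > lusiyavirgo  (by palatalisation, intervocalic lenition, vowel merger)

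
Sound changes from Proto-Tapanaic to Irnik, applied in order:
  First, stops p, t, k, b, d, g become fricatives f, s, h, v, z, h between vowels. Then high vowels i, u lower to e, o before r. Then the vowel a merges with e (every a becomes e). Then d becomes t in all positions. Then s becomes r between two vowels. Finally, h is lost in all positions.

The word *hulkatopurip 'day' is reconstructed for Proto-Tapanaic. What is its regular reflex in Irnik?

Irnik: start from *hulkatopurip.
  rule 1 (intervocalic lenition): hulkatopurip → hulkasofurip
  rule 2 (pre-rhotic lowering): hulkasofurip → hulkasoforip
  rule 3 (vowel merger): hulkasoforip → hulkesoforip
  rule 4: no change — hulkesoforip
  rule 5 (rhotacism): hulkesoforip → hulkeroforip
  rule 6 (h-loss): hulkeroforip → ulkeroforip
  ⇒ Irnik ulkeroforip

ulkeroforip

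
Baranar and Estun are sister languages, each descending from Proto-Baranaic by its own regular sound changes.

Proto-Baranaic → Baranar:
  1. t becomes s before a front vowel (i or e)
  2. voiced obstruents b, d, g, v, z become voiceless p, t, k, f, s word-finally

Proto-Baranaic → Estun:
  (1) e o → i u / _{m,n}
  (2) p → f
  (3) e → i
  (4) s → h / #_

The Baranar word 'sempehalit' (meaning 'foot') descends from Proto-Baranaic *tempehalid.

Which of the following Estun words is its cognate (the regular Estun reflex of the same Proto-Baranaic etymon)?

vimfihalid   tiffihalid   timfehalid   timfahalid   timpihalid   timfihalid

Estun: *tempehalid > timpehalid > timfehalid > timfihalid  (by pre-nasal raising, unconditioned shift, vowel merger)
The other candidates each miss or misapply at least one Estun change.

timfihalid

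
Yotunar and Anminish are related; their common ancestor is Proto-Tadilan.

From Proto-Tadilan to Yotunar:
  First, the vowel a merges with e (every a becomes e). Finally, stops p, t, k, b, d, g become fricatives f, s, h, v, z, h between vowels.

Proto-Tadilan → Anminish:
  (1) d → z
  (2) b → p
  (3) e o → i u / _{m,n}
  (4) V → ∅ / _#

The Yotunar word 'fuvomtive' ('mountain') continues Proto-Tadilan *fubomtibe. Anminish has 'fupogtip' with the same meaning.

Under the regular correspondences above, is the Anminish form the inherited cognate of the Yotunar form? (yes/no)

Derive the expected Anminish reflex of *fubomtibe:
Anminish: start from *fubomtibe.
  rule 1: no change — fubomtibe
  rule 2 (unconditioned shift): fubomtibe → fupomtipe
  rule 3 (pre-nasal raising): fupomtipe → fupumtipe
  rule 4 (apocope): fupumtipe → fupumtip
  ⇒ Anminish fupumtip
The regular Anminish reflex would be 'fupumtip', but the attested form is 'fupogtip'. The correspondence is irregular, so they are not cognates (the Anminish form has a different source).

no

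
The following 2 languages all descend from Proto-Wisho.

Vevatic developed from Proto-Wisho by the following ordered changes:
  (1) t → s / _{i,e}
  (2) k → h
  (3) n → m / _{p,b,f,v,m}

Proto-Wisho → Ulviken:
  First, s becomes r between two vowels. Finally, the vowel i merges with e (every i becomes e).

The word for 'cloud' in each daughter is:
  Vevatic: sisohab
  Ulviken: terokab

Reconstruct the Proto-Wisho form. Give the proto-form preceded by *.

*tisokab

Position 5: Vevatic has h, Ulviken has k. Ulviken preserves k here (none of its changes turn any other segment into k), so the proto-segment is *k.
Position 1: Vevatic has s, Ulviken has t. Ulviken preserves t here (none of its changes turn any other segment into t), so the proto-segment is *t.
Continuing position by position gives *tisokab; check it forward:
Vevatic: start from *tisokab.
  rule 1 (palatalisation): tisokab → sisokab
  rule 2 (unconditioned shift): sisokab → sisohab
  rule 3: no change — sisohab
  ⇒ Vevatic sisohab
Ulviken: start from *tisokab.
  rule 1 (rhotacism): tisokab → tirokab
  rule 2 (vowel merger): tirokab → terokab
  ⇒ Ulviken terokab
Only *tisokab yields all of Vevatic sisohab, Ulviken terokab.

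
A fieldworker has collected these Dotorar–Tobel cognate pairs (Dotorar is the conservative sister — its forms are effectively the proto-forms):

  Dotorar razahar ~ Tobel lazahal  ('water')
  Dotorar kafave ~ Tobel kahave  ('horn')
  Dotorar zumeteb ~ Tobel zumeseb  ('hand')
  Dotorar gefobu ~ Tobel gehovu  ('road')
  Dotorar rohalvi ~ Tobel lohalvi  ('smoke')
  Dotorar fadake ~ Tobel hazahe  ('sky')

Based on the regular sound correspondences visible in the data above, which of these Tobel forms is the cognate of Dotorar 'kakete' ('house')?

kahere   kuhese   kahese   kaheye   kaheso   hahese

kahese

fadake ~ hazahe — Dotorar k corresponds to Tobel h between vowels (before a front vowel).
zumeteb ~ zumeseb — Dotorar t corresponds to Tobel s between vowels (before a front vowel).
Applying these to Dotorar 'kakete':
  kakete → kahete   (k→h between vowels (before a front vowel))
  kahete → kahese   (t→s between vowels (before a front vowel))
So the Tobel cognate is 'kahese'.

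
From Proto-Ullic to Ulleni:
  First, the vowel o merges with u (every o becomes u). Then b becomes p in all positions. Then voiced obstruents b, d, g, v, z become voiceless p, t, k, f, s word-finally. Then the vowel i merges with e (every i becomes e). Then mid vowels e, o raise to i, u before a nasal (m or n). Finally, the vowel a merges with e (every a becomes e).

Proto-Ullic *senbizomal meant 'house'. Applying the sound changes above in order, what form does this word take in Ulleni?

Ulleni: *senbizomal
  senbizomal → senbizumal   [vowel merger]
  senbizumal → senpizumal   [unconditioned shift]
  senpizumal (rule 3 does not apply)
  senpizumal → senpezumal   [vowel merger]
  senpezumal → sinpezumal   [pre-nasal raising]
  sinpezumal → sinpezumel   [vowel merger]
  giving Ulleni sinpezumel.

sinpezumel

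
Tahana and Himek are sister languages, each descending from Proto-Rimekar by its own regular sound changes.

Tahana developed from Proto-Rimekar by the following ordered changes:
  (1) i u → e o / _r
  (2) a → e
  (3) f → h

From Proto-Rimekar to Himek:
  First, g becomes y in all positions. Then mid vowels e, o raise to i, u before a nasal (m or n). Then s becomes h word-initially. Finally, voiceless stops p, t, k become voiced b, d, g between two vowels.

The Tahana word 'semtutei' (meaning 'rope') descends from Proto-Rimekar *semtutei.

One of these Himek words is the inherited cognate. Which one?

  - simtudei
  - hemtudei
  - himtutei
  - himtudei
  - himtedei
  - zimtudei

Himek: *semtutei > simtutei > himtutei > himtudei  (by pre-nasal raising, debuccalisation, intervocalic voicing)
Only 'himtudei' matches the regular Himek development of *semtutei.

himtudei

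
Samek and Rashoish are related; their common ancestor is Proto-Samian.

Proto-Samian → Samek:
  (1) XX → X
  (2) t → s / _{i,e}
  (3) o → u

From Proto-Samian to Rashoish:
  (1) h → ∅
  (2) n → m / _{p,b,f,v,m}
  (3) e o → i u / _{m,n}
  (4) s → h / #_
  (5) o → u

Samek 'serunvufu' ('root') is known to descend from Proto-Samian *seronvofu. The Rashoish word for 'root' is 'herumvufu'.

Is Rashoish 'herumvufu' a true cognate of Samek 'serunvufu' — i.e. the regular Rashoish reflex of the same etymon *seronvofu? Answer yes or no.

Derive the expected Rashoish reflex of *seronvofu:
Rashoish: *seronvofu
  seronvofu (rule 1 does not apply)
  seronvofu → seromvofu   [nasal place assimilation]
  seromvofu → serumvofu   [pre-nasal raising]
  serumvofu → herumvofu   [debuccalisation]
  herumvofu → herumvufu   [vowel merger]
  giving Rashoish herumvufu.
Rashoish 'herumvufu' matches the regular reflex exactly, so the pair is cognate.

yes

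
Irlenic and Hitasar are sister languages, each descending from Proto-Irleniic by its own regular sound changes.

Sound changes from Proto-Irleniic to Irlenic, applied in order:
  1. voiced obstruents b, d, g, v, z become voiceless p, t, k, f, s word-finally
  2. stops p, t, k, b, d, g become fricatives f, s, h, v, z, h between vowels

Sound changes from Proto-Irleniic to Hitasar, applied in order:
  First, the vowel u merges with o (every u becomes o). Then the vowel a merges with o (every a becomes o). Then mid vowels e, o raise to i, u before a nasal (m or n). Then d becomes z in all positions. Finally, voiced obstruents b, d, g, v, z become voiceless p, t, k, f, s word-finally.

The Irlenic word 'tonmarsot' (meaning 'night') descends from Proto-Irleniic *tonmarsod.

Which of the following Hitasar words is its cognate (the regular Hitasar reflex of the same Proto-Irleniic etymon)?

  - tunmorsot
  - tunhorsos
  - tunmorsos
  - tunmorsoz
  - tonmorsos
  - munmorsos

Hitasar: *tonmarsod > tonmorsod > tunmorsod > tunmorsoz > tunmorsos  (by vowel merger, pre-nasal raising, unconditioned shift, final devoicing)
The other candidates each miss or misapply at least one Hitasar change.

tunmorsos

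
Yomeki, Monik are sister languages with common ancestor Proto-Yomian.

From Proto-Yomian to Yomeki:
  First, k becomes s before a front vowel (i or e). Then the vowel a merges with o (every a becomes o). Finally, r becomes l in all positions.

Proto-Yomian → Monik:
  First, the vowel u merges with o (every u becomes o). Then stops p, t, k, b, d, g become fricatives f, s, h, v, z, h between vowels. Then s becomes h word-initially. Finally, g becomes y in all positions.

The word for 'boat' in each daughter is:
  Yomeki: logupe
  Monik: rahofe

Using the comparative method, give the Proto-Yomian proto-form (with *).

*ragupe

Position 2: Yomeki has o, Monik has a. Monik preserves a here (none of its changes turn any other segment into a), so the proto-segment is *a.
Position 5: Yomeki has p, Monik has f. Yomeki preserves p here (none of its changes turn any other segment into p), so the proto-segment is *p.
Continuing position by position gives *ragupe; check it forward:
Yomeki: *ragupe
  ragupe (rule 1 does not apply)
  ragupe → rogupe   [vowel merger]
  rogupe → logupe   [unconditioned shift]
  giving Yomeki logupe.
Monik: start from *ragupe.
  rule 1 (vowel merger): ragupe → ragope
  rule 2 (intervocalic lenition): ragope → rahofe
  rule 3: no change — rahofe
  rule 4: no change — rahofe
  ⇒ Monik rahofe
Only *ragupe yields all of Yomeki logupe, Monik rahofe.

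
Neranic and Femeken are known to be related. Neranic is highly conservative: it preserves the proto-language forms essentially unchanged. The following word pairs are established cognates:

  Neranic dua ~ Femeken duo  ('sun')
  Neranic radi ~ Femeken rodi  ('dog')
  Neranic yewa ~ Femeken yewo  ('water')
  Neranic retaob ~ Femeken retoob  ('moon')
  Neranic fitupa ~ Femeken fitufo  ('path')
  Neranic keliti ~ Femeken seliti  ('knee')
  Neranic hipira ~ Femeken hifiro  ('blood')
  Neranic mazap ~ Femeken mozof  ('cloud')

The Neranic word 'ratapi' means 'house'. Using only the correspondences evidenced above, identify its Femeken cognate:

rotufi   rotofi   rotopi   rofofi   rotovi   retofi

radi ~ rodi, mazap ~ mozof — Neranic a corresponds to Femeken o after a consonant, before a consonant other than r, m, n, p, b, f, v.
mazap ~ mozof — Neranic a corresponds to Femeken o after a consonant, before a labial obstruent.
hipira ~ hifiro — Neranic p corresponds to Femeken f between vowels (before a front vowel).
Applying these to Neranic 'ratapi':
  ratapi → rotapi   (a→o after a consonant, before a consonant other than r, m, n, p, b, f, v)
  rotapi → rotopi   (a→o after a consonant, before a labial obstruent)
  rotopi → rotofi   (p→f between vowels (before a front vowel))
So the Femeken cognate is 'rotofi'.

rotofi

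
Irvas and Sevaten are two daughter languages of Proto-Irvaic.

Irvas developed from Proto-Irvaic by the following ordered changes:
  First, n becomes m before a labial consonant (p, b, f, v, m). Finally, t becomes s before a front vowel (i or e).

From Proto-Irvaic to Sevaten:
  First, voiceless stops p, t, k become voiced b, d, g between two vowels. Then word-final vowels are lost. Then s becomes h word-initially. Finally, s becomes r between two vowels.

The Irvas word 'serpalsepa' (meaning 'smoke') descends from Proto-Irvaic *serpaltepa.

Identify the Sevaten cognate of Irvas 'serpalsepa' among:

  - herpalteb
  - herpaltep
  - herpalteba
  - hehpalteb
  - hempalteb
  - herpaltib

herpalteb

Sevaten: start from *serpaltepa.
  rule 1 (intervocalic voicing): serpaltepa → serpalteba
  rule 2 (apocope): serpalteba → serpalteb
  rule 3 (debuccalisation): serpalteb → herpalteb
  rule 4: no change — herpalteb
  ⇒ Sevaten herpalteb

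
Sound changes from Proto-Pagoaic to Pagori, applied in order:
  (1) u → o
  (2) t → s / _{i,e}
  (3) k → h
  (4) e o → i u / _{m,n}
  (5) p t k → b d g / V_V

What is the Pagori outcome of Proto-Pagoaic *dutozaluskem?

Pagori: *dutozaluskem
  dutozaluskem → dotozaloskem   [vowel merger]
  dotozaloskem (rule 2 does not apply)
  dotozaloskem → dotozaloshem   [unconditioned shift]
  dotozaloshem → dotozaloshim   [pre-nasal raising]
  dotozaloshim → dodozaloshim   [intervocalic voicing]
  giving Pagori dodozaloshim.

dodozaloshim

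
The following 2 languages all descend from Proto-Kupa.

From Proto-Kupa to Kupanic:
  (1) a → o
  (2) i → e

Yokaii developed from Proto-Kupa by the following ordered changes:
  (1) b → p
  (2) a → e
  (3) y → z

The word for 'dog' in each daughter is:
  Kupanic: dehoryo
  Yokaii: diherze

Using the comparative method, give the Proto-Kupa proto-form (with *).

*diharya

Position 7: Kupanic has o, Yokaii has e. Taking the neighbouring segments as reconstructed: Kupanic o could go back to *a or *o; Yokaii e could go back to *a or *e — the one source consistent with every daughter is *a.
Position 2: Kupanic has e, Yokaii has i. Yokaii preserves i here (none of its changes turn any other segment into i), so the proto-segment is *i.
Continuing position by position gives *diharya; check it forward:
Kupanic: *diharya > dihoryo > dehoryo  (by vowel merger, vowel merger)
Yokaii: *diharya
  diharya (rule 1 does not apply)
  diharya → diherye   [vowel merger]
  diherye → diherze   [unconditioned shift]
  giving Yokaii diherze.
No other proto-form is consistent with every reflex, so the reconstruction is *diharya.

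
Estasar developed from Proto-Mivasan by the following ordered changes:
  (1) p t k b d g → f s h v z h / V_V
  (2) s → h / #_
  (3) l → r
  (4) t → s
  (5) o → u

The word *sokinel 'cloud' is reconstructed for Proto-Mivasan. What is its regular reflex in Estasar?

Estasar: *sokinel > sohinel > hohinel > hohiner > huhiner  (by intervocalic lenition, debuccalisation, unconditioned shift, vowel merger)

huhiner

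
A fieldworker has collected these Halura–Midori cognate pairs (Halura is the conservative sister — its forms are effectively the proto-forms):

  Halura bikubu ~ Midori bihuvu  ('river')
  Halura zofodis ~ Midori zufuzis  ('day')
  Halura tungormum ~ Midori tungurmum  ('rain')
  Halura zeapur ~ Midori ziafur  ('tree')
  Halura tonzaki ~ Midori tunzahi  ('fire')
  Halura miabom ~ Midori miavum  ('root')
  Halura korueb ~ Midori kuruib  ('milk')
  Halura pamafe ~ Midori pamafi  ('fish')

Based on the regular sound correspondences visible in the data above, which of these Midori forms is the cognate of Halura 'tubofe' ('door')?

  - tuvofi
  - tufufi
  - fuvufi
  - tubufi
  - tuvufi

miabom ~ miavum — Halura b corresponds to Midori v between vowels (before a back vowel).
zofodis ~ zufuzis — Halura o corresponds to Midori u after a consonant, before a labial obstruent.
pamafe ~ pamafi — Halura e corresponds to Midori i word-finally.
Applying these to Halura 'tubofe':
  tubofe → tuvofe   (b→v between vowels (before a back vowel))
  tuvofe → tuvufe   (o→u after a consonant, before a labial obstruent)
  tuvufe → tuvufi   (e→i word-finally)
So the Midori cognate is 'tuvufi'.

tuvufi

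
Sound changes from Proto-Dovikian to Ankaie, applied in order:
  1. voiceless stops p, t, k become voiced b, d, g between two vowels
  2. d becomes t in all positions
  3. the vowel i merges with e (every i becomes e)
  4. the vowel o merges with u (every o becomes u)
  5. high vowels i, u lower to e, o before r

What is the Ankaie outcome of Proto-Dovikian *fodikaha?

futegaha

Ankaie: *fodikaha > fodigaha > fotigaha > fotegaha > futegaha  (by intervocalic voicing, unconditioned shift, vowel merger, vowel merger)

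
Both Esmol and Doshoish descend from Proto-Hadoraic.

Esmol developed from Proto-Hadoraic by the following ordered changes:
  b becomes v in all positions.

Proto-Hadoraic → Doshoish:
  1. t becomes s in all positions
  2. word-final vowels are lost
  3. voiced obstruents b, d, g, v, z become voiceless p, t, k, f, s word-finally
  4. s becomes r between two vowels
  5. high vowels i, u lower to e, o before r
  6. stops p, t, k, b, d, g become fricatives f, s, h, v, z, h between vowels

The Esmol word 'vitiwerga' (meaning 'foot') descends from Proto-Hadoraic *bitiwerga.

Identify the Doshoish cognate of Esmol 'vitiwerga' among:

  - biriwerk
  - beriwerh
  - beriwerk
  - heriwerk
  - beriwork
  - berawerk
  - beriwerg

beriwerk

Doshoish: start from *bitiwerga.
  rule 1 (unconditioned shift): bitiwerga → bisiwerga
  rule 2 (apocope): bisiwerga → bisiwerg
  rule 3 (final devoicing): bisiwerg → bisiwerk
  rule 4 (rhotacism): bisiwerk → biriwerk
  rule 5 (pre-rhotic lowering): biriwerk → beriwerk
  rule 6: no change — beriwerk
  ⇒ Doshoish beriwerk
Among the options, 'beriwerk' alone shows every Doshoish change applied in order.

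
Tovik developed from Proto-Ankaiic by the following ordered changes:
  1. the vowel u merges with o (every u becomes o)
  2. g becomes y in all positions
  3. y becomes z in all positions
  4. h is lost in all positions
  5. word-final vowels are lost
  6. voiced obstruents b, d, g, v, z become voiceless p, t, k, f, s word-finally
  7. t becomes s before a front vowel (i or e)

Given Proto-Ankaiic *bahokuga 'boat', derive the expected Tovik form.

baokos

Tovik: *bahokuga
  bahokuga → bahokoga   [vowel merger]
  bahokoga → bahokoya   [unconditioned shift]
  bahokoya → bahokoza   [unconditioned shift]
  bahokoza → baokoza   [h-loss]
  baokoza → baokoz   [apocope]
  baokoz → baokos   [final devoicing]
  baokos (rule 7 does not apply)
  giving Tovik baokos.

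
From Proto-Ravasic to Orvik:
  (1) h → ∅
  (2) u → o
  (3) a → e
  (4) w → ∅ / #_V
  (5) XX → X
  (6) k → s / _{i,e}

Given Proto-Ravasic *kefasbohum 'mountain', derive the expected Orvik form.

sefesbom

Orvik: start from *kefasbohum.
  rule 1 (h-loss): kefasbohum → kefasboum
  rule 2 (vowel merger): kefasboum → kefasboom
  rule 3 (vowel merger): kefasboom → kefesboom
  rule 4: no change — kefesboom
  rule 5 (degemination): kefesboom → kefesbom
  rule 6 (palatalisation): kefesbom → sefesbom
  ⇒ Orvik sefesbom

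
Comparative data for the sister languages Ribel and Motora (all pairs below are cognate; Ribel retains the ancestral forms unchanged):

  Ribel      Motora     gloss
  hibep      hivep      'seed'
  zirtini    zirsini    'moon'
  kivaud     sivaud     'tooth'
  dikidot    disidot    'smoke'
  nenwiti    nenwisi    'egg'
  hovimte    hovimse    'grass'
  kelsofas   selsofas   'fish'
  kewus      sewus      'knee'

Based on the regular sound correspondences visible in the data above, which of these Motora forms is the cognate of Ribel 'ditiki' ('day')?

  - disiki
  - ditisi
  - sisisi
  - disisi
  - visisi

disisi

nenwiti ~ nenwisi — Ribel t corresponds to Motora s between vowels (before a front vowel).
dikidot ~ disidot — Ribel k corresponds to Motora s between vowels (before a front vowel).
Applying these to Ribel 'ditiki':
  ditiki → disiki   (t→s between vowels (before a front vowel))
  disiki → disisi   (k→s between vowels (before a front vowel))
So the Motora cognate is 'disisi'.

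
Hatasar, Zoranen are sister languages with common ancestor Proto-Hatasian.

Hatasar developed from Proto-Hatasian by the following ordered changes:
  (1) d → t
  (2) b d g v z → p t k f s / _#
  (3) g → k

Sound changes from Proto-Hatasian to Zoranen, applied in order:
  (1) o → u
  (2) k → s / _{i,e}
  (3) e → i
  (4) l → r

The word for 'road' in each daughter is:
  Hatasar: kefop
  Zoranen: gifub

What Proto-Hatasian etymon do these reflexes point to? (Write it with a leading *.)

Position 2: Hatasar has e, Zoranen has i. Hatasar preserves e here (none of its changes turn any other segment into e), so the proto-segment is *e.
Position 5: Hatasar has p, Zoranen has b. Zoranen preserves b here (none of its changes turn any other segment into b), so the proto-segment is *b.
Position 1: Hatasar has k, Zoranen has g. Zoranen preserves g here (none of its changes turn any other segment into g), so the proto-segment is *g.
Continuing position by position gives *gefob; check it forward:
Hatasar: start from *gefob.
  rule 1: no change — gefob
  rule 2 (final devoicing): gefob → gefop
  rule 3 (unconditioned shift): gefop → kefop
  ⇒ Hatasar kefop
Zoranen: start from *gefob.
  rule 1 (vowel merger): gefob → gefub
  rule 2: no change — gefub
  rule 3 (vowel merger): gefub → gifub
  rule 4: no change — gifub
  ⇒ Zoranen gifub
*gefob is the unique common source.

*gefob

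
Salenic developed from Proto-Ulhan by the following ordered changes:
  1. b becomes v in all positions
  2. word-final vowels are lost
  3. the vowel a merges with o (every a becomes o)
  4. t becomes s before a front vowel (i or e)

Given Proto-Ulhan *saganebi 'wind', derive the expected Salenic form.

Salenic: start from *saganebi.
  rule 1 (unconditioned shift): saganebi → saganevi
  rule 2 (apocope): saganevi → saganev
  rule 3 (vowel merger): saganev → sogonev
  rule 4: no change — sogonev
  ⇒ Salenic sogonev

sogonev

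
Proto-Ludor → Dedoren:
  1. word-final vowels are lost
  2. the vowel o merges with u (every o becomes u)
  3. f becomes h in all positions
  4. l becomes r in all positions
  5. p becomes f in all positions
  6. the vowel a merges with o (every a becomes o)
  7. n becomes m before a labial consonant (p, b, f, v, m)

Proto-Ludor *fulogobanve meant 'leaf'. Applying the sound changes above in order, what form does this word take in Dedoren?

Dedoren: start from *fulogobanve.
  rule 1 (apocope): fulogobanve → fulogobanv
  rule 2 (vowel merger): fulogobanv → fulugubanv
  rule 3 (unconditioned shift): fulugubanv → hulugubanv
  rule 4 (unconditioned shift): hulugubanv → hurugubanv
  rule 5: no change — hurugubanv
  rule 6 (vowel merger): hurugubanv → hurugubonv
  rule 7 (nasal place assimilation): hurugubonv → hurugubomv
  ⇒ Dedoren hurugubomv

hurugubomv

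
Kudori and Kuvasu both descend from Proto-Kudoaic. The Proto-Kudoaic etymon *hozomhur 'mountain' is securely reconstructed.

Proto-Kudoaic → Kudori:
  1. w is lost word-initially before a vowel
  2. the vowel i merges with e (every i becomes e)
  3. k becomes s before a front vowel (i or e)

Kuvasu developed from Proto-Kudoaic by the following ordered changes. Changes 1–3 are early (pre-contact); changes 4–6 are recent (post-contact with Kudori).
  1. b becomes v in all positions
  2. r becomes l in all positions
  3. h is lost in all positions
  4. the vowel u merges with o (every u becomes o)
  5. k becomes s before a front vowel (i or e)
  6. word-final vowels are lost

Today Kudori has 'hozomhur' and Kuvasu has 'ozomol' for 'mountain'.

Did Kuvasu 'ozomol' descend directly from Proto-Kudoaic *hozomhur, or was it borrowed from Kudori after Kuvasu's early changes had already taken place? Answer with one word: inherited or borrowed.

inherited

If inherited, *hozomhur would pass through all of Kuvasu's changes:
Kuvasu: *hozomhur
  hozomhur (rule 1 does not apply)
  hozomhur → hozomhul   [unconditioned shift]
  hozomhul → ozomul   [h-loss]
  ozomul → ozomol   [vowel merger]
  ozomol (rule 5 does not apply)
  ozomol (rule 6 does not apply)
  giving Kuvasu ozomol.
If borrowed from Kudori 'hozomhur' after the early changes, it would undergo only the recent ones:
  rule 4 (vowel merger): hozomhur → hozomhor
  rule 5 (palatalisation): no change (hozomhor)
  rule 6 (apocope): no change (hozomhor)
  ⇒ as a loan: hozomhor
Kuvasu 'ozomol' matches the inherited outcome exactly, so it is an inherited cognate, not a loan.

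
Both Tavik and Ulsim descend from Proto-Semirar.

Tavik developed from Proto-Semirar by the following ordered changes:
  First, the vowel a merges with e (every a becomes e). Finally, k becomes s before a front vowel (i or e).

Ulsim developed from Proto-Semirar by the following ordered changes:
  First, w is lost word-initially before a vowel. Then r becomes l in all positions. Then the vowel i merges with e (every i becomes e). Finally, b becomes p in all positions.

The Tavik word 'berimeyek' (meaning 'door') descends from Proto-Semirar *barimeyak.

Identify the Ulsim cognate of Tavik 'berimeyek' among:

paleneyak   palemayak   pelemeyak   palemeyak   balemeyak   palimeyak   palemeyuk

palemeyak

Ulsim: start from *barimeyak.
  rule 1: no change — barimeyak
  rule 2 (unconditioned shift): barimeyak → balimeyak
  rule 3 (vowel merger): balimeyak → balemeyak
  rule 4 (unconditioned shift): balemeyak → palemeyak
  ⇒ Ulsim palemeyak
Among the options, 'palemeyak' alone shows every Ulsim change applied in order.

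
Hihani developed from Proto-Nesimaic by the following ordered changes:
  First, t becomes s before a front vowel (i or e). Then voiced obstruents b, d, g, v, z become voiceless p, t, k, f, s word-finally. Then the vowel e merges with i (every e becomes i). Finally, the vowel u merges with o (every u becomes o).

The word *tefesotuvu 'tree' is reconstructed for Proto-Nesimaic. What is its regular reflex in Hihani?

Hihani: start from *tefesotuvu.
  rule 1 (palatalisation): tefesotuvu → sefesotuvu
  rule 2: no change — sefesotuvu
  rule 3 (vowel merger): sefesotuvu → sifisotuvu
  rule 4 (vowel merger): sifisotuvu → sifisotovo
  ⇒ Hihani sifisotovo

sifisotovo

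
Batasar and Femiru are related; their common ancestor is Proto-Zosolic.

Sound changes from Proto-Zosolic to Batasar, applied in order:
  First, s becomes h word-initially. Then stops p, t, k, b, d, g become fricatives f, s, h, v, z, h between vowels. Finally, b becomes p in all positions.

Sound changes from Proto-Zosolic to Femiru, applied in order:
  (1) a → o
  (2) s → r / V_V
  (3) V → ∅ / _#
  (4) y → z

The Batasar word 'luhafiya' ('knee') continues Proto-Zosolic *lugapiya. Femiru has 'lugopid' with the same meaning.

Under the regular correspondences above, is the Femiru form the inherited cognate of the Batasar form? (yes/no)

Derive the expected Femiru reflex of *lugapiya:
Femiru: *lugapiya > lugopiyo > lugopiy > lugopiz  (by vowel merger, apocope, unconditioned shift)
The regular Femiru reflex would be 'lugopiz', but the attested form is 'lugopid'. The correspondence is irregular, so they are not cognates (the Femiru form has a different source).

no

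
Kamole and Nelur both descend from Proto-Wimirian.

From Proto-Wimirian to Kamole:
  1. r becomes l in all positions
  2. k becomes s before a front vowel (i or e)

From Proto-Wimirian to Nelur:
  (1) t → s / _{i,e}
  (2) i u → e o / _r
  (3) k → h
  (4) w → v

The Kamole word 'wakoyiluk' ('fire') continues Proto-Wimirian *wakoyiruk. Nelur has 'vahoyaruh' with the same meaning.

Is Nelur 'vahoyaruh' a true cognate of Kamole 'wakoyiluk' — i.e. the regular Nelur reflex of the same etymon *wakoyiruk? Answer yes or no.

Derive the expected Nelur reflex of *wakoyiruk:
Nelur: *wakoyiruk > wakoyeruk > wahoyeruh > vahoyeruh  (by pre-rhotic lowering, unconditioned shift, unconditioned shift)
The regular Nelur reflex would be 'vahoyeruh', but the attested form is 'vahoyaruh'. The correspondence is irregular, so they are not cognates (the Nelur form has a different source).

no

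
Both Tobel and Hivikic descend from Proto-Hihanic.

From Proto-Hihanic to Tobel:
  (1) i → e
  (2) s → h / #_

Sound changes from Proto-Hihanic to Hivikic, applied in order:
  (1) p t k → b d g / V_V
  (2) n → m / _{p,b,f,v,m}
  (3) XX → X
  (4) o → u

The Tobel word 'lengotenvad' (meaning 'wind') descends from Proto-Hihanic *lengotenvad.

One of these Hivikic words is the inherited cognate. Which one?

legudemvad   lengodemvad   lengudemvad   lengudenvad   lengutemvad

lengudemvad

Hivikic: *lengotenvad
  lengotenvad → lengodenvad   [intervocalic voicing]
  lengodenvad → lengodemvad   [nasal place assimilation]
  lengodemvad (rule 3 does not apply)
  lengodemvad → lengudemvad   [vowel merger]
  giving Hivikic lengudemvad.
The other candidates each miss or misapply at least one Hivikic change.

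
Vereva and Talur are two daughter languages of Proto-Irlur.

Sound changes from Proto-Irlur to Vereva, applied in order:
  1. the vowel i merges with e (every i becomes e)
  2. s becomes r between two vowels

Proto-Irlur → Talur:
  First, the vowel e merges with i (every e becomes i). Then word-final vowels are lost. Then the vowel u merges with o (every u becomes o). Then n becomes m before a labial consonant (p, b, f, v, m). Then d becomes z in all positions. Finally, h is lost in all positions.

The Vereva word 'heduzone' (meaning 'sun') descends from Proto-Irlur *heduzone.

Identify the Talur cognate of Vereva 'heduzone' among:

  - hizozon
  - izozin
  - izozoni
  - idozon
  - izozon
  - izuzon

Talur: *heduzone > hiduzoni > hiduzon > hidozon > hizozon > izozon  (by vowel merger, apocope, vowel merger, unconditioned shift, h-loss)
Among the options, 'izozon' alone shows every Talur change applied in order.

izozon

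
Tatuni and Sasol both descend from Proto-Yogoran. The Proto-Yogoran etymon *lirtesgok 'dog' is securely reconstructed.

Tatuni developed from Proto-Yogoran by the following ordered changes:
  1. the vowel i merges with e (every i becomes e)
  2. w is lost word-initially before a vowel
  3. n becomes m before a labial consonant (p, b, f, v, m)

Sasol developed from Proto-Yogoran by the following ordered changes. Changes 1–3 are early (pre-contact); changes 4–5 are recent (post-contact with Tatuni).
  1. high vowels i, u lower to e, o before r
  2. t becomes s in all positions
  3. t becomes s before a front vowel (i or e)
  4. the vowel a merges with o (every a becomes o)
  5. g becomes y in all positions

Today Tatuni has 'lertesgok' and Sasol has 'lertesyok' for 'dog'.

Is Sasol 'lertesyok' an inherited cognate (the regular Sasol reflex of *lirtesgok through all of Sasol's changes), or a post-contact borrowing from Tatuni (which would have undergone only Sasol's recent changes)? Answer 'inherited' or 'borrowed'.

If inherited, *lirtesgok would pass through all of Sasol's changes:
Sasol: *lirtesgok
  lirtesgok → lertesgok   [pre-rhotic lowering]
  lertesgok → lersesgok   [unconditioned shift]
  lersesgok (rule 3 does not apply)
  lersesgok (rule 4 does not apply)
  lersesgok → lersesyok   [unconditioned shift]
  giving Sasol lersesyok.
If borrowed from Tatuni 'lertesgok' after the early changes, it would undergo only the recent ones:
  rule 4 (vowel merger): no change (lertesgok)
  rule 5 (unconditioned shift): lertesgok → lertesyok
  ⇒ as a loan: lertesyok
Sasol 'lertesyok' matches the loan outcome 'lertesyok', not the inherited 'lersesyok' — it skipped the early Sasol changes, so it was borrowed from Tatuni.

borrowed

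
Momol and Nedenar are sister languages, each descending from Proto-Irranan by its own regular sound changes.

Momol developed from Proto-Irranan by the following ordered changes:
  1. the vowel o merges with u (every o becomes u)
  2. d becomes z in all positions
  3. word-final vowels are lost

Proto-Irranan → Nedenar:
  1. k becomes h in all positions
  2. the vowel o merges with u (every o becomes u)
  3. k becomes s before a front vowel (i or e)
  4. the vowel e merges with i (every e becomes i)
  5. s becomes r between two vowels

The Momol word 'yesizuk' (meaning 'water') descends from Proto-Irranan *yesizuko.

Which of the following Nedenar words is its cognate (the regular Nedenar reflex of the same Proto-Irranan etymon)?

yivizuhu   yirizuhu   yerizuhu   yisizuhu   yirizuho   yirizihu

Nedenar: *yesizuko
  yesizuko → yesizuho   [unconditioned shift]
  yesizuho → yesizuhu   [vowel merger]
  yesizuhu (rule 3 does not apply)
  yesizuhu → yisizuhu   [vowel merger]
  yisizuhu → yirizuhu   [rhotacism]
  giving Nedenar yirizuhu.
Only 'yirizuhu' matches the regular Nedenar development of *yesizuko.

yirizuhu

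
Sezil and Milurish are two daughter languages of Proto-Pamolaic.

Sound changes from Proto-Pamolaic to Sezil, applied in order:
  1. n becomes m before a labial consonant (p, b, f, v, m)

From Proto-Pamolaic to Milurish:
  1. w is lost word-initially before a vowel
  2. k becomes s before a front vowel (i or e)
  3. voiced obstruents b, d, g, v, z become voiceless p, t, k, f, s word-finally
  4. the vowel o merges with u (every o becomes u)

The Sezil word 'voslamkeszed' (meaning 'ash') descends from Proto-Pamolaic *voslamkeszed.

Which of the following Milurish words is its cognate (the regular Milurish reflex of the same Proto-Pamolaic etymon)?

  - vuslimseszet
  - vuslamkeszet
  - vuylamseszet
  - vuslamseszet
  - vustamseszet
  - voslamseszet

Milurish: *voslamkeszed
  voslamkeszed (rule 1 does not apply)
  voslamkeszed → voslamseszed   [palatalisation]
  voslamseszed → voslamseszet   [final devoicing]
  voslamseszet → vuslamseszet   [vowel merger]
  giving Milurish vuslamseszet.

vuslamseszet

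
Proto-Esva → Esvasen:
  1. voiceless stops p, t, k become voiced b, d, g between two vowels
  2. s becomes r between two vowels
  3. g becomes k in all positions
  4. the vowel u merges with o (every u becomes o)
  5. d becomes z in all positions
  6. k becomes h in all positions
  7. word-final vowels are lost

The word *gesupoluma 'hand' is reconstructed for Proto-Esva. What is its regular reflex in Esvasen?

herobolom

Esvasen: *gesupoluma > gesuboluma > geruboluma > keruboluma > keroboloma > heroboloma > herobolom  (by intervocalic voicing, rhotacism, unconditioned shift, vowel merger, unconditioned shift, apocope)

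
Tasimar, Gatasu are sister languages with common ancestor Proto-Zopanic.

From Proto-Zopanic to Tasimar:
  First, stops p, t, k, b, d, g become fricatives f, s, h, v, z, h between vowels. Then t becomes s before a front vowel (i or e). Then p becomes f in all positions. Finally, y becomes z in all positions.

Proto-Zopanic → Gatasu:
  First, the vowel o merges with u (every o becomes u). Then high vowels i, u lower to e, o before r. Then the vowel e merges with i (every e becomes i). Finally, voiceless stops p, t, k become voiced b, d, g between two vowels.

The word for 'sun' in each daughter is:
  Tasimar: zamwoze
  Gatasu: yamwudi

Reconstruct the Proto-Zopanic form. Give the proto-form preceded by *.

Position 7: Tasimar has e, Gatasu has i. Tasimar preserves e here (none of its changes turn any other segment into e), so the proto-segment is *e.
Position 1: Tasimar has z, Gatasu has y. Gatasu preserves y here (none of its changes turn any other segment into y), so the proto-segment is *y.
This points to *yamwode. Verify forward in each daughter:
Tasimar: start from *yamwode.
  rule 1 (intervocalic lenition): yamwode → yamwoze
  rule 2: no change — yamwoze
  rule 3: no change — yamwoze
  rule 4 (unconditioned shift): yamwoze → zamwoze
  ⇒ Tasimar zamwoze
Gatasu: *yamwode
  yamwode → yamwude   [vowel merger]
  yamwude (rule 2 does not apply)
  yamwude → yamwudi   [vowel merger]
  yamwudi (rule 4 does not apply)
  giving Gatasu yamwudi.
Only *yamwode yields all of Tasimar zamwoze, Gatasu yamwudi.

*yamwode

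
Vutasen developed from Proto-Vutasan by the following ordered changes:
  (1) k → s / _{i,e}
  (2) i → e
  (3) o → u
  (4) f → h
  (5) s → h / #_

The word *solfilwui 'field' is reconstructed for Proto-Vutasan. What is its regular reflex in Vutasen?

hulhelwue

Vutasen: start from *solfilwui.
  rule 1: no change — solfilwui
  rule 2 (vowel merger): solfilwui → solfelwue
  rule 3 (vowel merger): solfelwue → sulfelwue
  rule 4 (unconditioned shift): sulfelwue → sulhelwue
  rule 5 (debuccalisation): sulhelwue → hulhelwue
  ⇒ Vutasen hulhelwue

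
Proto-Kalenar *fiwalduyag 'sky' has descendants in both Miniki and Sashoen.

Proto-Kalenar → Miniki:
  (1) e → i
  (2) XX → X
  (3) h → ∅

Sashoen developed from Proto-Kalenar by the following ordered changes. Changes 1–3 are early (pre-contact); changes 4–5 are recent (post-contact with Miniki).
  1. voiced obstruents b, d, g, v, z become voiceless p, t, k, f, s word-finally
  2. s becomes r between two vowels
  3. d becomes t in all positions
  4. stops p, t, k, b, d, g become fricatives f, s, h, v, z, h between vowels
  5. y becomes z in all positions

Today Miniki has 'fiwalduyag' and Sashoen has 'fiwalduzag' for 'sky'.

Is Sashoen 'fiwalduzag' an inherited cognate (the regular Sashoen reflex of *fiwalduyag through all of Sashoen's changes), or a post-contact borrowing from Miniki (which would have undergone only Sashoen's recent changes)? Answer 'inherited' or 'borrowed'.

borrowed

If inherited, *fiwalduyag would pass through all of Sashoen's changes:
Sashoen: start from *fiwalduyag.
  rule 1 (final devoicing): fiwalduyag → fiwalduyak
  rule 2: no change — fiwalduyak
  rule 3 (unconditioned shift): fiwalduyak → fiwaltuyak
  rule 4: no change — fiwaltuyak
  rule 5 (unconditioned shift): fiwaltuyak → fiwaltuzak
  ⇒ Sashoen fiwaltuzak
If borrowed from Miniki 'fiwalduyag' after the early changes, it would undergo only the recent ones:
  rule 4 (intervocalic lenition): no change (fiwalduyag)
  rule 5 (unconditioned shift): fiwalduyag → fiwalduzag
  ⇒ as a loan: fiwalduzag
Sashoen 'fiwalduzag' matches the loan outcome 'fiwalduzag', not the inherited 'fiwaltuzak' — it skipped the early Sashoen changes, so it was borrowed from Miniki.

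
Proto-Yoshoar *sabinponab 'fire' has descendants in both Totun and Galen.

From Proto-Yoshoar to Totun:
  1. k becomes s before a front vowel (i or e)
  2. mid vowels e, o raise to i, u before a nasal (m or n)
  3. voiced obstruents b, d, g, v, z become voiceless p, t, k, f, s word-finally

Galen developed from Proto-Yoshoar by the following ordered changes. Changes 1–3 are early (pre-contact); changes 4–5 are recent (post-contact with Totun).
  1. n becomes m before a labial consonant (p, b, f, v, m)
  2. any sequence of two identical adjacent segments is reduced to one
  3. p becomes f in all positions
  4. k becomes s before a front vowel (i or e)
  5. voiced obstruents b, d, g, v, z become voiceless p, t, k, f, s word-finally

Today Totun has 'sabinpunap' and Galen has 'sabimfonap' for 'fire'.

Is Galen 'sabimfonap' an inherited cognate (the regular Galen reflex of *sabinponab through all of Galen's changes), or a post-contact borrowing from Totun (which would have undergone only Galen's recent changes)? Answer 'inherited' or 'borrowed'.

If inherited, *sabinponab would pass through all of Galen's changes:
Galen: *sabinponab > sabimponab > sabimfonab > sabimfonap  (by nasal place assimilation, unconditioned shift, final devoicing)
If borrowed from Totun 'sabinpunap' after the early changes, it would undergo only the recent ones:
  rule 4 (palatalisation): no change (sabinpunap)
  rule 5 (final devoicing): no change (sabinpunap)
  ⇒ as a loan: sabinpunap
Galen 'sabimfonap' matches the inherited outcome exactly, so it is an inherited cognate, not a loan.

inherited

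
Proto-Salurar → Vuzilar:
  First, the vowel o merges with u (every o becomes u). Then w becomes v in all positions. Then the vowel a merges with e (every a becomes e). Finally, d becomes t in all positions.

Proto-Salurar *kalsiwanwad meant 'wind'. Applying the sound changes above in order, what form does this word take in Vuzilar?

kelsivenvet

Vuzilar: *kalsiwanwad
  kalsiwanwad (rule 1 does not apply)
  kalsiwanwad → kalsivanvad   [unconditioned shift]
  kalsivanvad → kelsivenved   [vowel merger]
  kelsivenved → kelsivenvet   [unconditioned shift]
  giving Vuzilar kelsivenvet.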